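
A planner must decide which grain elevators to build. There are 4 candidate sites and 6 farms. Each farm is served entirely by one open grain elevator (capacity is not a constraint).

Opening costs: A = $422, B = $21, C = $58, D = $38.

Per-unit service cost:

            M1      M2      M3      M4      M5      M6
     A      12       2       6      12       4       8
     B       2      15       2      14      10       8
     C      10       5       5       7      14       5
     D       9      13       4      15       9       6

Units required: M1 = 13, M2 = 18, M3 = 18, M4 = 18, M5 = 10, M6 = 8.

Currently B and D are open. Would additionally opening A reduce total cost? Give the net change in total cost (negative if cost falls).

Current service cost with {B, D}: 686.
Adding A: each farm re-picks its cheapest; new service cost 402, saving 284.
Extra fixed cost: 422. Net change = 422 − 284 = 138.
(Totals: 745 → 883.)

No — net change +138 (cost rises by 138).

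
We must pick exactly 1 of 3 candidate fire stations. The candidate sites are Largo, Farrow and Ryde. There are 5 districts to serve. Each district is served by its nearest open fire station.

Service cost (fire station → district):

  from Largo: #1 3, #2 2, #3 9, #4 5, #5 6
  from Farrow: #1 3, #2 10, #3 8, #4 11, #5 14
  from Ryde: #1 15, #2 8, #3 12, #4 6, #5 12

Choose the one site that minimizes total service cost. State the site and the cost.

With exactly 1 open, each district uses its cheapest among the chosen.
{Largo}: #1→Largo 3, #2→Largo 2, #3→Largo 9, #4→Largo 5, #5→Largo 6. Service cost 25.
{Farrow}: service cost 46
{Ryde}: service cost 53
Among all 3 size-1 choices, {Largo} is lowest.

Choose Largo only; total service cost 25.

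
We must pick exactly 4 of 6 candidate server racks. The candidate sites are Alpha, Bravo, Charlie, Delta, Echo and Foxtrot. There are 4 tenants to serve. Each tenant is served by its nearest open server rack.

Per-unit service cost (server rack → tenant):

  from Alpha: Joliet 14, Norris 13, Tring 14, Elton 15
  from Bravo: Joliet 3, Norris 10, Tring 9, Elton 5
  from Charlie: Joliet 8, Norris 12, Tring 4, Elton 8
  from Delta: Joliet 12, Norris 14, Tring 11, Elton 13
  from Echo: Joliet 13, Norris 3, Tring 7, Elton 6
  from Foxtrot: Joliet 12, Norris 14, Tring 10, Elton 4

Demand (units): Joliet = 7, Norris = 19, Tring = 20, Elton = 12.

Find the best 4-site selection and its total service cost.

With exactly 4 open, each tenant uses its cheapest among the chosen.
{Bravo, Charlie, Echo, Foxtrot}: Joliet→Bravo 3·7=21, Norris→Echo 3·19=57, Tring→Charlie 4·20=80, Elton→Foxtrot 4·12=48. Service cost 206.
{Alpha, Bravo, Charlie, Echo}: service cost 218
{Bravo, Charlie, Delta, Echo}: service cost 218
Among all 15 size-4 choices, {Bravo, Charlie, Echo, Foxtrot} is lowest.

Choose Bravo, Charlie, Echo and Foxtrot; total service cost 206.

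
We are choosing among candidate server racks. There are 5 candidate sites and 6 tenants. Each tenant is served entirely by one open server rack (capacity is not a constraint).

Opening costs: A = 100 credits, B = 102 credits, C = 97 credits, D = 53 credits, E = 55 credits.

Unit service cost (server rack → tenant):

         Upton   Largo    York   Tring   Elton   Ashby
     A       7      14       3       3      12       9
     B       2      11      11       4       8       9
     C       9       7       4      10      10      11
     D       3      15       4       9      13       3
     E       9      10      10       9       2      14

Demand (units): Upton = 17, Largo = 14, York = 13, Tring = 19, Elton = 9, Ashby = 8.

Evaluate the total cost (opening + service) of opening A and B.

Total cost: 630

Each tenant is assigned to its cheapest site among the open ones.
{A, B}: Upton→B 2·17=34, Largo→B 11·14=154, York→A 3·13=39, Tring→A 3·19=57, Elton→B 8·9=72, Ashby→A 9·8=72. Service 428; fixed 202; total 630.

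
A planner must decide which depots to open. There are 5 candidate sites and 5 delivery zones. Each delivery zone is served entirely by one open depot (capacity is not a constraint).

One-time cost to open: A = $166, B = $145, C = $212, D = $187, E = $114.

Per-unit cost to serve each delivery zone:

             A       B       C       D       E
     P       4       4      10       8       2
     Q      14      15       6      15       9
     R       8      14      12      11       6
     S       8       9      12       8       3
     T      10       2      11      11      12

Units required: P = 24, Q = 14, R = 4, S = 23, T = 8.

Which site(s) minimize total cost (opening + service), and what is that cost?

Open E only; minimum total cost 477.

For any fixed open set, each delivery zone goes to its cheapest open site; total = fixed + service.
{E}: P→E 2·24=48, Q→E 9·14=126, R→E 6·4=24, S→E 3·23=69, T→E 12·8=96. Service 363; fixed 114; total 477.
{B, E}: P→E 2·24=48, Q→E 9·14=126, R→E 6·4=24, S→E 3·23=69, T→B 2·8=16. Service 283; fixed 259; total 542.
{A, E}: service 347 + fixed 280 = 627
{A, B, C, D, E}: P→E 2·24=48, Q→C 6·14=84, R→E 6·4=24, S→E 3·23=69, T→B 2·8=16. Service 241; fixed 824; total 1065.
No other subset beats 477.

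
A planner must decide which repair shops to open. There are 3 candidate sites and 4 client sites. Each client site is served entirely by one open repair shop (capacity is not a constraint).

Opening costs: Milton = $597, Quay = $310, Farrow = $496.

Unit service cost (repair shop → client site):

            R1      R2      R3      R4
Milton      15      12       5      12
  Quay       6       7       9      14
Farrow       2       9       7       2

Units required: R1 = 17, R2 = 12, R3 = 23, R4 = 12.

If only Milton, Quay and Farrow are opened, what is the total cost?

Each client site is assigned to its cheapest site among the open ones.
{Milton, Quay, Farrow}: R1→Farrow 2·17=34, R2→Quay 7·12=84, R3→Milton 5·23=115, R4→Farrow 2·12=24. Service 257; fixed 1403; total 1660.

Total cost: 1660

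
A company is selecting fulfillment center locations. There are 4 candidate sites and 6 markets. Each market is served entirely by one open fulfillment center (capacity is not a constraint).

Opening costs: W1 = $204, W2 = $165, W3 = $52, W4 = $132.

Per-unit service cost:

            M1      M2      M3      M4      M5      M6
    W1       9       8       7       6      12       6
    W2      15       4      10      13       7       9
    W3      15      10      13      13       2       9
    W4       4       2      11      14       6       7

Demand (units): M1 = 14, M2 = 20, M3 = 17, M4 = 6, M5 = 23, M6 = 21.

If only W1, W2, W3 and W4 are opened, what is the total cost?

Each market is assigned to its cheapest site among the open ones.
{W1, W2, W3, W4}: M1→W4 4·14=56, M2→W4 2·20=40, M3→W1 7·17=119, M4→W1 6·6=36, M5→W3 2·23=46, M6→W1 6·21=126. Service 423; fixed 553; total 976.

Total cost: 976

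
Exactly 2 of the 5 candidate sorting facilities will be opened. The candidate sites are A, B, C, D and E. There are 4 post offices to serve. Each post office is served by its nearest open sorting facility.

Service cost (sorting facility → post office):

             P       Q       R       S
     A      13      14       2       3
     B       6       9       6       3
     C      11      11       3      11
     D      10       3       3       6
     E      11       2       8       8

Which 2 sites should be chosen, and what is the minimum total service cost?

With exactly 2 open, each post office uses its cheapest among the chosen.
{B, D}: P→B 6, Q→D 3, R→D 3, S→B 3. Service cost 15.
{B, E}: service cost 17
{A, D}: service cost 18
Among all 10 size-2 choices, {B, D} is lowest.

Choose B and D; total service cost 15.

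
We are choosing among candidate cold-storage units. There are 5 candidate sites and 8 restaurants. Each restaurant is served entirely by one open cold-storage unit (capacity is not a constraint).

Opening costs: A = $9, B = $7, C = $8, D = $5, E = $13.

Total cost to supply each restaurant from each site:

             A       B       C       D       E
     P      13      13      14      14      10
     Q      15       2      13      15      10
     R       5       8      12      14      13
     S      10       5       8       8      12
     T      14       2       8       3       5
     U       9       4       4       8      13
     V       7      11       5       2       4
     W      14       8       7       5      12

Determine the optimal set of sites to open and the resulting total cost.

Open B and D; minimum total cost 53.

For any fixed open set, each restaurant goes to its cheapest open site; total = fixed + service.
{B, D}: P→B 13, Q→B 2, R→B 8, S→B 5, T→B 2, U→B 4, V→D 2, W→D 5. Service 41; fixed 12; total 53.
{A, B, D}: service 38 + fixed 21 = 59
{B}: service 53 + fixed 7 = 60
{A, B, C, D, E}: service 35 + fixed 42 = 77
No other subset beats 53.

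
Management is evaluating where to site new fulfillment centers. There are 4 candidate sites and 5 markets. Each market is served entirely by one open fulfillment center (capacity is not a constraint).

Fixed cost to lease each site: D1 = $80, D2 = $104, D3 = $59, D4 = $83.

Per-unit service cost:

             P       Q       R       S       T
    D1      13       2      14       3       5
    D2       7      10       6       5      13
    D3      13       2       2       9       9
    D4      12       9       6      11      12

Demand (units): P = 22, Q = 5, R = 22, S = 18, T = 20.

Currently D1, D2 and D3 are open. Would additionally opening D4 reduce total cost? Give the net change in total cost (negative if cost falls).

Current service cost with {D1, D2, D3}: 362.
Adding D4: each market re-picks its cheapest; new service cost 362, saving 0.
Extra fixed cost: 83. Net change = 83 − 0 = 83.
(Totals: 605 → 688.)

No — net change +83 (cost rises by 83).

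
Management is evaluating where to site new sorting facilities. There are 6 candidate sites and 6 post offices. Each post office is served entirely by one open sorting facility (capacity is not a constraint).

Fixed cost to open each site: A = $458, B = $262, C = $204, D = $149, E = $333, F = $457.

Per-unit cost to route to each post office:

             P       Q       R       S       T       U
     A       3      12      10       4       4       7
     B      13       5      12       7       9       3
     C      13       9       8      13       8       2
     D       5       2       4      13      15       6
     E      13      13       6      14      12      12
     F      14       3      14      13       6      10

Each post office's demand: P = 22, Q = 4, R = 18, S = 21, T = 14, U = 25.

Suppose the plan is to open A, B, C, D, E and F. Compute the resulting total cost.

Total cost: 2199

Each post office is assigned to its cheapest site among the open ones.
{A, B, C, D, E, F}: P→A 3·22=66, Q→D 2·4=8, R→D 4·18=72, S→A 4·21=84, T→A 4·14=56, U→C 2·25=50. Service 336; fixed 1863; total 2199.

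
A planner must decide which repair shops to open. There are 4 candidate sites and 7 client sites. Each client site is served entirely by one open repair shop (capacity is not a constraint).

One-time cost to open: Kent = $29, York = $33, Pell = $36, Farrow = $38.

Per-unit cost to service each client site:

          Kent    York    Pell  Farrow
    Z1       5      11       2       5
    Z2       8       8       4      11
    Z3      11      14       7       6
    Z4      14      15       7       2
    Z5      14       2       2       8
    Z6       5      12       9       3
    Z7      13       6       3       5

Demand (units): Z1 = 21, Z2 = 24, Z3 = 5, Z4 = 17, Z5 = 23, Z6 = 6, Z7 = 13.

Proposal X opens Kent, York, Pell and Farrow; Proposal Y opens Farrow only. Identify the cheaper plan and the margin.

Proposal X: {Kent, York, Pell, Farrow}: Z1→Pell 2·21=42, Z2→Pell 4·24=96, Z3→Farrow 6·5=30, Z4→Farrow 2·17=34, Z5→York 2·23=46, Z6→Farrow 3·6=18, Z7→Pell 3·13=39. Service 305; fixed 136; total 441.
Proposal Y: {Farrow}: Z1→Farrow 5·21=105, Z2→Farrow 11·24=264, Z3→Farrow 6·5=30, Z4→Farrow 2·17=34, Z5→Farrow 8·23=184, Z6→Farrow 3·6=18, Z7→Farrow 5·13=65. Service 700; fixed 38; total 738.
Difference: |441 − 738| = 297.

Proposal X is cheaper by 297.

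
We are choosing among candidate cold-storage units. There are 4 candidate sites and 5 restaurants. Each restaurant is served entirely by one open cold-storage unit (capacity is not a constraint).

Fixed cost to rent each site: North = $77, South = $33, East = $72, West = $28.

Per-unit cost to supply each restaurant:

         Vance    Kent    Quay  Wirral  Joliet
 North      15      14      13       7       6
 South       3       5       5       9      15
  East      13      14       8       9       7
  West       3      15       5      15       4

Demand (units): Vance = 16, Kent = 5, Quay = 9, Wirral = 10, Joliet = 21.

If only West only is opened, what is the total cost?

Total cost: 430

Each restaurant is assigned to its cheapest site among the open ones.
{West}: Vance→West 3·16=48, Kent→West 15·5=75, Quay→West 5·9=45, Wirral→West 15·10=150, Joliet→West 4·21=84. Service 402; fixed 28; total 430.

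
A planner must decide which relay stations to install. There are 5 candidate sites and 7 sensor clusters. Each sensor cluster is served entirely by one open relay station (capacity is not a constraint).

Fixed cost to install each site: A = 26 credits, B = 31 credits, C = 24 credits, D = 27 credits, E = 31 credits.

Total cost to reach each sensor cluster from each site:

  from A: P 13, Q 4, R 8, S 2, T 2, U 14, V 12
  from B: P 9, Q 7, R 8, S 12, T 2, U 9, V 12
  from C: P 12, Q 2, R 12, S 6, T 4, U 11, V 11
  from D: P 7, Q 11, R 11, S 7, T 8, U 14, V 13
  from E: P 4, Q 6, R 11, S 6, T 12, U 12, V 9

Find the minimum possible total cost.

For any fixed open set, each sensor cluster goes to its cheapest open site; total = fixed + service.
{A}: P→A 13, Q→A 4, R→A 8, S→A 2, T→A 2, U→A 14, V→A 12. Service 55; fixed 26; total 81.
{C}: service 58 + fixed 24 = 82
{B}: service 59 + fixed 31 = 90
{A, B, C, D, E}: service 36 + fixed 139 = 175
No other subset beats 81.

Minimum total cost: 81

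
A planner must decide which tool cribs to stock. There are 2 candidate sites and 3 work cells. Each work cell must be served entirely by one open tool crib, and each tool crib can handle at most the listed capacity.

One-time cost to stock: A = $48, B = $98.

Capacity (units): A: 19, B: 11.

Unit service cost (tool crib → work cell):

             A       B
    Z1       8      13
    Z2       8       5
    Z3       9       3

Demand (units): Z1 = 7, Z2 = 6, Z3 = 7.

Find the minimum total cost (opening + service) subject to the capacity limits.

Minimum total cost: 271

Open {A, B}: Z1→A 8·7=56, Z2→A 8·6=48, Z3→B 3·7=21.
Loads: A carries 13/19, B carries 7/11. Service 125; fixed 146; total 271.
Next best feasible plan costs 295.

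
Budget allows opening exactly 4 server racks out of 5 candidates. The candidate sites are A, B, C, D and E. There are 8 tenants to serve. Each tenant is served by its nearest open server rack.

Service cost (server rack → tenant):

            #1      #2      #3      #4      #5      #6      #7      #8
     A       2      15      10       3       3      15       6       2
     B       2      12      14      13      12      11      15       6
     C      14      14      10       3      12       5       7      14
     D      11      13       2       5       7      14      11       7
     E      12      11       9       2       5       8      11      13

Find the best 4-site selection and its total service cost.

With exactly 4 open, each tenant uses its cheapest among the chosen.
{A, C, D, E}: #1→A 2, #2→E 11, #3→D 2, #4→E 2, #5→A 3, #6→C 5, #7→A 6, #8→A 2. Service cost 33.
{A, B, C, D}: service cost 35
{A, B, D, E}: service cost 36
Among all 5 size-4 choices, {A, C, D, E} is lowest.

Choose A, C, D and E; total service cost 33.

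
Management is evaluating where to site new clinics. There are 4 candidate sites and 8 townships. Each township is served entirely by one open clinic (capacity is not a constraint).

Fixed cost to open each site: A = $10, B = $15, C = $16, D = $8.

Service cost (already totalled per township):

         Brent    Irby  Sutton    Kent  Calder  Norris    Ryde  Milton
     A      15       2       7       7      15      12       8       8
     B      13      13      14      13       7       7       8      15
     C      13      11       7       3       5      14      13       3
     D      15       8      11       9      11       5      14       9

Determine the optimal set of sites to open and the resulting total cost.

Open A and C; minimum total cost 79.

For any fixed open set, each township goes to its cheapest open site; total = fixed + service.
{A, C}: Brent→C 13, Irby→A 2, Sutton→A 7, Kent→C 3, Calder→C 5, Norris→A 12, Ryde→A 8, Milton→C 3. Service 53; fixed 26; total 79.
{A, C, D}: Brent→C 13, Irby→A 2, Sutton→A 7, Kent→C 3, Calder→C 5, Norris→D 5, Ryde→A 8, Milton→C 3. Service 46; fixed 34; total 80.
{A, D}: Brent→A 15, Irby→A 2, Sutton→A 7, Kent→A 7, Calder→D 11, Norris→D 5, Ryde→A 8, Milton→A 8. Service 63; fixed 18; total 81.
{A, B, C, D}: service 46 + fixed 49 = 95
No other subset beats 79.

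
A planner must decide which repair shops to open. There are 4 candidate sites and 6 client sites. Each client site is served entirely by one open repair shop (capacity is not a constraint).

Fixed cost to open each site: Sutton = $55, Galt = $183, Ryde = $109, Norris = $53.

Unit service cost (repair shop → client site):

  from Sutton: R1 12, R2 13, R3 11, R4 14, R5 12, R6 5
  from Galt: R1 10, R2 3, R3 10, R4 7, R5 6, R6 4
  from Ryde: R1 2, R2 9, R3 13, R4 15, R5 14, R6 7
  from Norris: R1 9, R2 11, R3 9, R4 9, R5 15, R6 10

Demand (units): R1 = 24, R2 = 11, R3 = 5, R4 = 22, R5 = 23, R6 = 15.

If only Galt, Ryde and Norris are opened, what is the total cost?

Total cost: 823

Each client site is assigned to its cheapest site among the open ones.
{Galt, Ryde, Norris}: R1→Ryde 2·24=48, R2→Galt 3·11=33, R3→Norris 9·5=45, R4→Galt 7·22=154, R5→Galt 6·23=138, R6→Galt 4·15=60. Service 478; fixed 345; total 823.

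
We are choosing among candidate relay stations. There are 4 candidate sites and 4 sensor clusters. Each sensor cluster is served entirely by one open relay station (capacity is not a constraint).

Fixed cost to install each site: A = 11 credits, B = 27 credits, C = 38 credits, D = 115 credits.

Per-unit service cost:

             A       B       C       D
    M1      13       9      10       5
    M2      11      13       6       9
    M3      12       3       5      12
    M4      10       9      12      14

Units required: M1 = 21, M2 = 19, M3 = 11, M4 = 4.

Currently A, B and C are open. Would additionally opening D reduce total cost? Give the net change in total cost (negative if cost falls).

Current service cost with {A, B, C}: 372.
Adding D: each sensor cluster re-picks its cheapest; new service cost 288, saving 84.
Extra fixed cost: 115. Net change = 115 − 84 = 31.
(Totals: 448 → 479.)

No — net change +31 (cost rises by 31).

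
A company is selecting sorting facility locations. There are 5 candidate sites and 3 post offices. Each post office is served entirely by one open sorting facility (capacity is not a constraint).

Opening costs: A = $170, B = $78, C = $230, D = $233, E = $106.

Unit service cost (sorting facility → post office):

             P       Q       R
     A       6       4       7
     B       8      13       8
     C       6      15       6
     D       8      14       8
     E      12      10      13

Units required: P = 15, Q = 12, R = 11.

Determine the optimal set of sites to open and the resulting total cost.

For any fixed open set, each post office goes to its cheapest open site; total = fixed + service.
{A}: P→A 6·15=90, Q→A 4·12=48, R→A 7·11=77. Service 215; fixed 170; total 385.
{B}: service 364 + fixed 78 = 442
{A, B}: P→A 6·15=90, Q→A 4·12=48, R→A 7·11=77. Service 215; fixed 248; total 463.
{A, B, C, D, E}: service 204 + fixed 817 = 1021
No other subset beats 385.

Open A only; minimum total cost 385.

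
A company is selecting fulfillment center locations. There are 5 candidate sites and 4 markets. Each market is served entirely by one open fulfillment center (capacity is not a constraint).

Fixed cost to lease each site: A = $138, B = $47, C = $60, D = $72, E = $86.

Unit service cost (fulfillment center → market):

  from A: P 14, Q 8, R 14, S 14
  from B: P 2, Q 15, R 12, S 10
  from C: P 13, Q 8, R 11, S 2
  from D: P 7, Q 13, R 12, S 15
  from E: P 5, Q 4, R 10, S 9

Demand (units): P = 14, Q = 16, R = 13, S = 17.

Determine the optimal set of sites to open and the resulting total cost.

Open B and C; minimum total cost 440.

For any fixed open set, each market goes to its cheapest open site; total = fixed + service.
{B, C}: P→B 2·14=28, Q→C 8·16=128, R→C 11·13=143, S→C 2·17=34. Service 333; fixed 107; total 440.
{C, E}: service 298 + fixed 146 = 444
{B, C, E}: P→B 2·14=28, Q→E 4·16=64, R→E 10·13=130, S→C 2·17=34. Service 256; fixed 193; total 449.
{A, B, C, D, E}: P→B 2·14=28, Q→E 4·16=64, R→E 10·13=130, S→C 2·17=34. Service 256; fixed 403; total 659.
No other subset beats 440.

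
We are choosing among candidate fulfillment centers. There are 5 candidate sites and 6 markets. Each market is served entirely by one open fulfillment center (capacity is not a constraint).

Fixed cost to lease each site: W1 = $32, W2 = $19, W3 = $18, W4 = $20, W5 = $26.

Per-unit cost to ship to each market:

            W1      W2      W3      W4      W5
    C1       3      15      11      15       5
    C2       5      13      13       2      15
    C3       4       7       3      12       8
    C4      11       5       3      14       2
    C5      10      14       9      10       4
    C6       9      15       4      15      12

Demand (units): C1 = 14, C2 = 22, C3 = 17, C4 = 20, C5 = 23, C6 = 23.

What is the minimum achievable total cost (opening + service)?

For any fixed open set, each market goes to its cheapest open site; total = fixed + service.
{W3, W4, W5}: C1→W5 5·14=70, C2→W4 2·22=44, C3→W3 3·17=51, C4→W5 2·20=40, C5→W5 4·23=92, C6→W3 4·23=92. Service 389; fixed 64; total 453.
{W1, W3, W4, W5}: C1→W1 3·14=42, C2→W4 2·22=44, C3→W3 3·17=51, C4→W5 2·20=40, C5→W5 4·23=92, C6→W3 4·23=92. Service 361; fixed 96; total 457.
{W2, W3, W4, W5}: service 389 + fixed 83 = 472
{W1, W2, W3, W4, W5}: service 361 + fixed 115 = 476
No other subset beats 453.

Minimum total cost: 453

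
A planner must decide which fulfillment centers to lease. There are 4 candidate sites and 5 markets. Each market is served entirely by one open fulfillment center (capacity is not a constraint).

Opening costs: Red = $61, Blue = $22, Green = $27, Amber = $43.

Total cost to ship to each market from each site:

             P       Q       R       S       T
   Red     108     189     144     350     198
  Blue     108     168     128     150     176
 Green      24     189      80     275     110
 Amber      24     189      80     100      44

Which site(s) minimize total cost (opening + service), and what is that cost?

Open Amber only; minimum total cost 480.

For any fixed open set, each market goes to its cheapest open site; total = fixed + service.
{Amber}: P→Amber 24, Q→Amber 189, R→Amber 80, S→Amber 100, T→Amber 44. Service 437; fixed 43; total 480.
{Blue, Amber}: service 416 + fixed 65 = 481
{Green, Amber}: P→Green 24, Q→Green 189, R→Green 80, S→Amber 100, T→Amber 44. Service 437; fixed 70; total 507.
{Red, Blue, Green, Amber}: service 416 + fixed 153 = 569
(All 15 nonempty subsets were checked; Amber only is lowest.)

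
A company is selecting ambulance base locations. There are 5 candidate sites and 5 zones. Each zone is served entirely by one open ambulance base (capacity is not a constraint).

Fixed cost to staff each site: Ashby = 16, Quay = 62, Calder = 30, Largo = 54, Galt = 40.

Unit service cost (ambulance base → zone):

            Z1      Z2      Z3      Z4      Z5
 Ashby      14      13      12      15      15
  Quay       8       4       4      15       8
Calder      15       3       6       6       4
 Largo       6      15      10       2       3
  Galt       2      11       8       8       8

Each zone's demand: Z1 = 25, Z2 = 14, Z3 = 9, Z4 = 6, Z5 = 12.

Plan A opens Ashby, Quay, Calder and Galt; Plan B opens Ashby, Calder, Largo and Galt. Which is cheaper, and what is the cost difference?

Plan A: {Ashby, Quay, Calder, Galt}: Z1→Galt 2·25=50, Z2→Calder 3·14=42, Z3→Quay 4·9=36, Z4→Calder 6·6=36, Z5→Calder 4·12=48. Service 212; fixed 148; total 360.
Plan B: {Ashby, Calder, Largo, Galt}: Z1→Galt 2·25=50, Z2→Calder 3·14=42, Z3→Calder 6·9=54, Z4→Largo 2·6=12, Z5→Largo 3·12=36. Service 194; fixed 140; total 334.
Difference: |360 − 334| = 26.

Plan B is cheaper by 26.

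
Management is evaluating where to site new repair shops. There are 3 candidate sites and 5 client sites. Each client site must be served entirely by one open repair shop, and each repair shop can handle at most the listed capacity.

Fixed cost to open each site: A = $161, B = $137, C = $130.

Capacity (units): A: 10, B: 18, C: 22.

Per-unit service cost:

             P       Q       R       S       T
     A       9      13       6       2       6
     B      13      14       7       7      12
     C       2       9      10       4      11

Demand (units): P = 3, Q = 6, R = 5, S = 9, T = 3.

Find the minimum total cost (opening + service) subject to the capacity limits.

Minimum total cost: 431

Open {B, C}: P→C 2·3=6, Q→C 9·6=54, R→B 7·5=35, S→C 4·9=36, T→C 11·3=33.
Loads: B carries 5/18, C carries 21/22. Service 164; fixed 267; total 431.
Next best feasible plan costs 434.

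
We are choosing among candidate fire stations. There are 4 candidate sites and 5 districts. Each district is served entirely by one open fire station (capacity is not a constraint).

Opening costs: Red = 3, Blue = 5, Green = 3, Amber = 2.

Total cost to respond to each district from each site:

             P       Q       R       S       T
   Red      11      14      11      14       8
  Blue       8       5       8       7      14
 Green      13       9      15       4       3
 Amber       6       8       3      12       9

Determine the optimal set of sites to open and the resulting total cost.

Open Green and Amber; minimum total cost 29.

For any fixed open set, each district goes to its cheapest open site; total = fixed + service.
{Green, Amber}: P→Amber 6, Q→Amber 8, R→Amber 3, S→Green 4, T→Green 3. Service 24; fixed 5; total 29.
{Blue, Green, Amber}: service 21 + fixed 10 = 31
{Red, Green, Amber}: P→Amber 6, Q→Amber 8, R→Amber 3, S→Green 4, T→Green 3. Service 24; fixed 8; total 32.
{Red, Blue, Green, Amber}: service 21 + fixed 13 = 34
No other subset beats 29.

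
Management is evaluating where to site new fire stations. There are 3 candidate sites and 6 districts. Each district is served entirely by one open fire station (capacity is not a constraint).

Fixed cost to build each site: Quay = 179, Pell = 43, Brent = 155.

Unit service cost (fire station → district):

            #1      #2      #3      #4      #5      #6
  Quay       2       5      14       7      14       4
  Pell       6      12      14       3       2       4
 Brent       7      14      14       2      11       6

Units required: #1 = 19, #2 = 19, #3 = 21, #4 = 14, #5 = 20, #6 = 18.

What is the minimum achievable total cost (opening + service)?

For any fixed open set, each district goes to its cheapest open site; total = fixed + service.
{Quay, Pell}: #1→Quay 2·19=38, #2→Quay 5·19=95, #3→Quay 14·21=294, #4→Pell 3·14=42, #5→Pell 2·20=40, #6→Quay 4·18=72. Service 581; fixed 222; total 803.
{Pell}: service 790 + fixed 43 = 833
{Quay, Pell, Brent}: #1→Quay 2·19=38, #2→Quay 5·19=95, #3→Quay 14·21=294, #4→Brent 2·14=28, #5→Pell 2·20=40, #6→Quay 4·18=72. Service 567; fixed 377; total 944.
(All 7 nonempty subsets were checked; Quay and Pell is lowest.)

Minimum total cost: 803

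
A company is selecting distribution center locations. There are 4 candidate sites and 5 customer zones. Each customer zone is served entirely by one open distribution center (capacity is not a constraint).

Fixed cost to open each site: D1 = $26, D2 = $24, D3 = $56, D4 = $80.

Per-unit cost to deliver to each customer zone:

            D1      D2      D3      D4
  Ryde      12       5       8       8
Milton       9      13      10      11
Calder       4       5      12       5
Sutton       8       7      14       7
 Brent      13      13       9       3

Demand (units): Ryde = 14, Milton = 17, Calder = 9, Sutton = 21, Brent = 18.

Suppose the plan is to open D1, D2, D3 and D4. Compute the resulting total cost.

Total cost: 646

Each customer zone is assigned to its cheapest site among the open ones.
{D1, D2, D3, D4}: Ryde→D2 5·14=70, Milton→D1 9·17=153, Calder→D1 4·9=36, Sutton→D2 7·21=147, Brent→D4 3·18=54. Service 460; fixed 186; total 646.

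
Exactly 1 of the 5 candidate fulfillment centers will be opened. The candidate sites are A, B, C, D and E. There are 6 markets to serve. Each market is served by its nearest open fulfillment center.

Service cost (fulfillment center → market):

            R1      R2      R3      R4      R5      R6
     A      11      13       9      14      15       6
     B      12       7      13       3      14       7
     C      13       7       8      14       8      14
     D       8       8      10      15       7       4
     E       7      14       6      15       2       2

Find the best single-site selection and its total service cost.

Choose E only; total service cost 46.

With exactly 1 open, each market uses its cheapest among the chosen.
{E}: R1→E 7, R2→E 14, R3→E 6, R4→E 15, R5→E 2, R6→E 2. Service cost 46.
{D}: service cost 52
{B}: service cost 56
Among all 5 size-1 choices, {E} is lowest.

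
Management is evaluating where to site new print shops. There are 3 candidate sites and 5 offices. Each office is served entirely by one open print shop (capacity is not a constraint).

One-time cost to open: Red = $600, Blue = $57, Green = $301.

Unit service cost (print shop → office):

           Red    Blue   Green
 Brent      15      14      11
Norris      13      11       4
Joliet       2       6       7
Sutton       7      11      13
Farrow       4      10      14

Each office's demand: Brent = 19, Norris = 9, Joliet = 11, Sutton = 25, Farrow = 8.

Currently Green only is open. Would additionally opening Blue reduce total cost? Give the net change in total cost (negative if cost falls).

Current service cost with {Green}: 759.
Adding Blue: each office re-picks its cheapest; new service cost 666, saving 93.
Extra fixed cost: 57. Net change = 57 − 93 = -36.
(Totals: 1060 → 1024.)

Yes — net change −36 (cost falls by 36).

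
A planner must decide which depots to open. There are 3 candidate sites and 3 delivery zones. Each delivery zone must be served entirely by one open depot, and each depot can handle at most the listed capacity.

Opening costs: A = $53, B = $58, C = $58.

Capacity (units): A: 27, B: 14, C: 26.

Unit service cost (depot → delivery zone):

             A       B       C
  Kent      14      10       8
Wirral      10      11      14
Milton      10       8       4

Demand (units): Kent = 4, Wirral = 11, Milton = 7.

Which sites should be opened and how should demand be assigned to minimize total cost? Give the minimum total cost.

Open {C}: Kent→C 8·4=32, Wirral→C 14·11=154, Milton→C 4·7=28.
Loads: C carries 22/26. Service 214; fixed 58; total 272.
Next best feasible plan costs 281.

Minimum total cost: 272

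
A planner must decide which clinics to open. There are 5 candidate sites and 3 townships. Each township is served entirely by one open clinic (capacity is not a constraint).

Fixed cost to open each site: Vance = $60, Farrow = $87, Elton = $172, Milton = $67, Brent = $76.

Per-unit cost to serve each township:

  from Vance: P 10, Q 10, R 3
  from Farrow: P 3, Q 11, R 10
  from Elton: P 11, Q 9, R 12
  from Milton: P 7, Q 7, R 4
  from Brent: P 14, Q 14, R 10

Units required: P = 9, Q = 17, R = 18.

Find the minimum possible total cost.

Minimum total cost: 321

For any fixed open set, each township goes to its cheapest open site; total = fixed + service.
{Milton}: P→Milton 7·9=63, Q→Milton 7·17=119, R→Milton 4·18=72. Service 254; fixed 67; total 321.
{Vance, Milton}: service 236 + fixed 127 = 363
{Farrow, Milton}: service 218 + fixed 154 = 372
{Vance, Farrow, Elton, Milton, Brent}: service 200 + fixed 462 = 662
No other subset beats 321.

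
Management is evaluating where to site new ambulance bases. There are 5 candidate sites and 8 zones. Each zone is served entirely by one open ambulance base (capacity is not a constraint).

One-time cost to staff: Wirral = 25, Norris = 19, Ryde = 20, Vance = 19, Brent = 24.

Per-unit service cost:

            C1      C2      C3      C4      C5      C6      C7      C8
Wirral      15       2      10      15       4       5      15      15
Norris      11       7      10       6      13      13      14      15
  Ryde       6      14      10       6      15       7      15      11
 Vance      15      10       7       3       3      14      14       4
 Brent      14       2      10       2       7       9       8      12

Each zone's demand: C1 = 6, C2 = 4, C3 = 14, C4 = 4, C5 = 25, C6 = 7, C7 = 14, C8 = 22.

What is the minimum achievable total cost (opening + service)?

For any fixed open set, each zone goes to its cheapest open site; total = fixed + service.
{Ryde, Vance, Brent}: C1→Ryde 6·6=36, C2→Brent 2·4=8, C3→Vance 7·14=98, C4→Brent 2·4=8, C5→Vance 3·25=75, C6→Ryde 7·7=49, C7→Brent 8·14=112, C8→Vance 4·22=88. Service 474; fixed 63; total 537.
{Wirral, Ryde, Vance, Brent}: service 460 + fixed 88 = 548
{Norris, Ryde, Vance, Brent}: C1→Ryde 6·6=36, C2→Brent 2·4=8, C3→Vance 7·14=98, C4→Brent 2·4=8, C5→Vance 3·25=75, C6→Ryde 7·7=49, C7→Brent 8·14=112, C8→Vance 4·22=88. Service 474; fixed 82; total 556.
{Wirral, Norris, Ryde, Vance, Brent}: service 460 + fixed 107 = 567
No other subset beats 537.

Minimum total cost: 537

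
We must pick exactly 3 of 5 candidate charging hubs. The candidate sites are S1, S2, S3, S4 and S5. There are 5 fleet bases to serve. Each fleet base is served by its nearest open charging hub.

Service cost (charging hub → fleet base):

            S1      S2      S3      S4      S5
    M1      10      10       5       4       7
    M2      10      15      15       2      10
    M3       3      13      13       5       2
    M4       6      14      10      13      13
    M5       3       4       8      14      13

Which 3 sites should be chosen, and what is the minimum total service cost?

Choose S1, S4 and S5; total service cost 17.

With exactly 3 open, each fleet base uses its cheapest among the chosen.
{S1, S4, S5}: M1→S4 4, M2→S4 2, M3→S5 2, M4→S1 6, M5→S1 3. Service cost 17.
{S1, S2, S4}: service cost 18
{S1, S3, S4}: service cost 18
Among all 10 size-3 choices, {S1, S4, S5} is lowest.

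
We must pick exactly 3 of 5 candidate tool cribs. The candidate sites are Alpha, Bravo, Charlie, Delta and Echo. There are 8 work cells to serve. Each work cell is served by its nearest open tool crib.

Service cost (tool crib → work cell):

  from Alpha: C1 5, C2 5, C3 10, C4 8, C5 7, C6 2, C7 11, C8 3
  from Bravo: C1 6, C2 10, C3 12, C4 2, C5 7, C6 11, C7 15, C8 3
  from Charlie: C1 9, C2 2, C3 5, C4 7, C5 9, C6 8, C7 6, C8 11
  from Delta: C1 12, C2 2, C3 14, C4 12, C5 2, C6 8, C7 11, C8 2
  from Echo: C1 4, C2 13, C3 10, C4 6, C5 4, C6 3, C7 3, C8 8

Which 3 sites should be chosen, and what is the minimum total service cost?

Choose Bravo, Charlie and Echo; total service cost 26.

With exactly 3 open, each work cell uses its cheapest among the chosen.
{Bravo, Charlie, Echo}: C1→Echo 4, C2→Charlie 2, C3→Charlie 5, C4→Bravo 2, C5→Echo 4, C6→Echo 3, C7→Echo 3, C8→Bravo 3. Service cost 26.
{Charlie, Delta, Echo}: service cost 27
{Bravo, Delta, Echo}: service cost 28
Among all 10 size-3 choices, {Bravo, Charlie, Echo} is lowest.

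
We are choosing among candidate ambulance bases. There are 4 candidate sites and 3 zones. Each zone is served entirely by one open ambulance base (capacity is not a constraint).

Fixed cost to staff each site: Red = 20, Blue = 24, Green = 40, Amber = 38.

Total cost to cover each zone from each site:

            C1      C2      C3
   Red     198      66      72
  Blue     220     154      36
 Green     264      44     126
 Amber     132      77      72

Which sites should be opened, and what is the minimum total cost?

For any fixed open set, each zone goes to its cheapest open site; total = fixed + service.
{Blue, Amber}: C1→Amber 132, C2→Amber 77, C3→Blue 36. Service 245; fixed 62; total 307.
{Blue, Green, Amber}: service 212 + fixed 102 = 314
{Red, Blue, Amber}: service 234 + fixed 82 = 316
{Red, Blue, Green, Amber}: C1→Amber 132, C2→Green 44, C3→Blue 36. Service 212; fixed 122; total 334.
No other subset beats 307.

Open Blue and Amber; minimum total cost 307.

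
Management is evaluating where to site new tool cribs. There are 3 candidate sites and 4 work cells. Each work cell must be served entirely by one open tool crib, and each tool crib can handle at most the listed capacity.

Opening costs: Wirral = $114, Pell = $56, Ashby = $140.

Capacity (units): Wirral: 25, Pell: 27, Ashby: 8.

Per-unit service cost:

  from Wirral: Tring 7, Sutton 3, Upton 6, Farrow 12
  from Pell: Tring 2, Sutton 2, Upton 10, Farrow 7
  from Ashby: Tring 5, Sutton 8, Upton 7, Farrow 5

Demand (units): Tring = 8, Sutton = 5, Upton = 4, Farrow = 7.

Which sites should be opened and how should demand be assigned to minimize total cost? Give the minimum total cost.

Open {Pell}: Tring→Pell 2·8=16, Sutton→Pell 2·5=10, Upton→Pell 10·4=40, Farrow→Pell 7·7=49.
Loads: Pell carries 24/27. Service 115; fixed 56; total 171.
Next best feasible plan costs 269.

Minimum total cost: 171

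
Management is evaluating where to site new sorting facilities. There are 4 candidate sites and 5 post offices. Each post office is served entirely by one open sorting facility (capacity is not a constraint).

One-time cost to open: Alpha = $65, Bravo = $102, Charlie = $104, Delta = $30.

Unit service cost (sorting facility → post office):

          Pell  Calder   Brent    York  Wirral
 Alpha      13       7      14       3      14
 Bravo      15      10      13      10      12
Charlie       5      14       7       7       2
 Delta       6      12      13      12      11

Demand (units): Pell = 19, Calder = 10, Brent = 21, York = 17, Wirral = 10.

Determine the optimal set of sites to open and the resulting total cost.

For any fixed open set, each post office goes to its cheapest open site; total = fixed + service.
{Alpha, Charlie}: Pell→Charlie 5·19=95, Calder→Alpha 7·10=70, Brent→Charlie 7·21=147, York→Alpha 3·17=51, Wirral→Charlie 2·10=20. Service 383; fixed 169; total 552.
{Alpha, Charlie, Delta}: service 383 + fixed 199 = 582
{Charlie}: Pell→Charlie 5·19=95, Calder→Charlie 14·10=140, Brent→Charlie 7·21=147, York→Charlie 7·17=119, Wirral→Charlie 2·10=20. Service 521; fixed 104; total 625.
{Alpha, Bravo, Charlie, Delta}: service 383 + fixed 301 = 684
(All 15 nonempty subsets were checked; Alpha and Charlie is lowest.)

Open Alpha and Charlie; minimum total cost 552.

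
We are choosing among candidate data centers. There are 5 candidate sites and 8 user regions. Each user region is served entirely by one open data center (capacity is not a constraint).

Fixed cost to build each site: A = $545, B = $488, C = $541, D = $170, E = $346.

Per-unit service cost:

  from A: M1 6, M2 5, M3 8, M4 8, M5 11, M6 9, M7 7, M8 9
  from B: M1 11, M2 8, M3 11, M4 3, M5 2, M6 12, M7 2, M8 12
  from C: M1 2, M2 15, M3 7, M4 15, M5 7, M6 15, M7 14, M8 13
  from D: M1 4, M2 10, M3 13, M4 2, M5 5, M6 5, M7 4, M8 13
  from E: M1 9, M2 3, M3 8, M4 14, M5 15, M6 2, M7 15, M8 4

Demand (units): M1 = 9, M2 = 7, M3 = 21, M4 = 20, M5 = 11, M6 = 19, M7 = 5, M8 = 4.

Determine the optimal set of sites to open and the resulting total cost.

Open D only; minimum total cost 811.

For any fixed open set, each user region goes to its cheapest open site; total = fixed + service.
{D}: M1→D 4·9=36, M2→D 10·7=70, M3→D 13·21=273, M4→D 2·20=40, M5→D 5·11=55, M6→D 5·19=95, M7→D 4·5=20, M8→D 13·4=52. Service 641; fixed 170; total 811.
{D, E}: service 394 + fixed 516 = 910
{E}: service 844 + fixed 346 = 1190
{A, B, C, D, E}: service 312 + fixed 2090 = 2402
No other subset beats 811.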